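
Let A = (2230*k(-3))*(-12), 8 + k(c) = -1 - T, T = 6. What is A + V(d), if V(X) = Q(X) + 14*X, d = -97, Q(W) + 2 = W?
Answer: 399943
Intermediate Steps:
k(c) = -15 (k(c) = -8 + (-1 - 1*6) = -8 + (-1 - 6) = -8 - 7 = -15)
Q(W) = -2 + W
V(X) = -2 + 15*X (V(X) = (-2 + X) + 14*X = -2 + 15*X)
A = 401400 (A = (2230*(-15))*(-12) = -33450*(-12) = 401400)
A + V(d) = 401400 + (-2 + 15*(-97)) = 401400 + (-2 - 1455) = 401400 - 1457 = 399943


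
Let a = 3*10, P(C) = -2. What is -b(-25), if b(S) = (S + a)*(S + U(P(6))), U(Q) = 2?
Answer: 115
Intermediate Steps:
a = 30
b(S) = (2 + S)*(30 + S) (b(S) = (S + 30)*(S + 2) = (30 + S)*(2 + S) = (2 + S)*(30 + S))
-b(-25) = -(60 + (-25)² + 32*(-25)) = -(60 + 625 - 800) = -1*(-115) = 115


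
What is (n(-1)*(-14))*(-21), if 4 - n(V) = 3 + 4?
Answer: -882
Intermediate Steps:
n(V) = -3 (n(V) = 4 - (3 + 4) = 4 - 1*7 = 4 - 7 = -3)
(n(-1)*(-14))*(-21) = -3*(-14)*(-21) = 42*(-21) = -882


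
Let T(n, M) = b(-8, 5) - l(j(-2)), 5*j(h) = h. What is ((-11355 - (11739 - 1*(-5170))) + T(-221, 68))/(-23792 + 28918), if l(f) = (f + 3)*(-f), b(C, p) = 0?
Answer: -353313/64075 ≈ -5.5141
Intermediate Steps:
j(h) = h/5
l(f) = -f*(3 + f) (l(f) = (3 + f)*(-f) = -f*(3 + f))
T(n, M) = -26/25 (T(n, M) = 0 - (-1)*(1/5)*(-2)*(3 + (1/5)*(-2)) = 0 - (-1)*(-2)*(3 - 2/5)/5 = 0 - (-1)*(-2)*13/(5*5) = 0 - 1*26/25 = 0 - 26/25 = -26/25)
((-11355 - (11739 - 1*(-5170))) + T(-221, 68))/(-23792 + 28918) = ((-11355 - (11739 - 1*(-5170))) - 26/25)/(-23792 + 28918) = ((-11355 - (11739 + 5170)) - 26/25)/5126 = ((-11355 - 1*16909) - 26/25)*(1/5126) = ((-11355 - 16909) - 26/25)*(1/5126) = (-28264 - 26/25)*(1/5126) = -706626/25*1/5126 = -353313/64075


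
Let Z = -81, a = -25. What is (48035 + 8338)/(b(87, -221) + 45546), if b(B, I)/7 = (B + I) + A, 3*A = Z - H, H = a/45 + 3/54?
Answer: 338238/266521 ≈ 1.2691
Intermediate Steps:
H = -½ (H = -25/45 + 3/54 = -25*1/45 + 3*(1/54) = -5/9 + 1/18 = -½ ≈ -0.50000)
A = -161/6 (A = (-81 - 1*(-½))/3 = (-81 + ½)/3 = (⅓)*(-161/2) = -161/6 ≈ -26.833)
b(B, I) = -1127/6 + 7*B + 7*I (b(B, I) = 7*((B + I) - 161/6) = 7*(-161/6 + B + I) = -1127/6 + 7*B + 7*I)
(48035 + 8338)/(b(87, -221) + 45546) = (48035 + 8338)/((-1127/6 + 7*87 + 7*(-221)) + 45546) = 56373/((-1127/6 + 609 - 1547) + 45546) = 56373/(-6755/6 + 45546) = 56373/(266521/6) = 56373*(6/266521) = 338238/266521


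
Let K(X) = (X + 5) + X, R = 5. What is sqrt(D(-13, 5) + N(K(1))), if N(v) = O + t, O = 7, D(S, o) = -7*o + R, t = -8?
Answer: I*sqrt(31) ≈ 5.5678*I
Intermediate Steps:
D(S, o) = 5 - 7*o (D(S, o) = -7*o + 5 = 5 - 7*o)
K(X) = 5 + 2*X (K(X) = (5 + X) + X = 5 + 2*X)
N(v) = -1 (N(v) = 7 - 8 = -1)
sqrt(D(-13, 5) + N(K(1))) = sqrt((5 - 7*5) - 1) = sqrt((5 - 35) - 1) = sqrt(-30 - 1) = sqrt(-31) = I*sqrt(31)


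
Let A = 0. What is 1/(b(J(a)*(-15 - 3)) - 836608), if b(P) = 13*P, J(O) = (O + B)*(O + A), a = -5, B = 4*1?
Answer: -1/837778 ≈ -1.1936e-6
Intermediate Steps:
B = 4
J(O) = O*(4 + O) (J(O) = (O + 4)*(O + 0) = (4 + O)*O = O*(4 + O))
1/(b(J(a)*(-15 - 3)) - 836608) = 1/(13*((-5*(4 - 5))*(-15 - 3)) - 836608) = 1/(13*(-5*(-1)*(-18)) - 836608) = 1/(13*(5*(-18)) - 836608) = 1/(13*(-90) - 836608) = 1/(-1170 - 836608) = 1/(-837778) = -1/837778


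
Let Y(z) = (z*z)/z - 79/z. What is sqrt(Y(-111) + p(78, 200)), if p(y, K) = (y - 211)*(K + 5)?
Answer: I*sqrt(337290927)/111 ≈ 165.45*I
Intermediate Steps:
p(y, K) = (-211 + y)*(5 + K)
Y(z) = z - 79/z (Y(z) = z**2/z - 79/z = z - 79/z)
sqrt(Y(-111) + p(78, 200)) = sqrt((-111 - 79/(-111)) + (-1055 - 211*200 + 5*78 + 200*78)) = sqrt((-111 - 79*(-1/111)) + (-1055 - 42200 + 390 + 15600)) = sqrt((-111 + 79/111) - 27265) = sqrt(-12242/111 - 27265) = sqrt(-3038657/111) = I*sqrt(337290927)/111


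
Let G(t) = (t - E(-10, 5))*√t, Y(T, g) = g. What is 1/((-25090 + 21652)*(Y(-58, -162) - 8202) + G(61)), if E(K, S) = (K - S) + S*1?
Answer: 28755432/826874869199123 - 71*√61/826874869199123 ≈ 3.4775e-8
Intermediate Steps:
E(K, S) = K (E(K, S) = (K - S) + S = K)
G(t) = √t*(10 + t) (G(t) = (t - 1*(-10))*√t = (t + 10)*√t = (10 + t)*√t = √t*(10 + t))
1/((-25090 + 21652)*(Y(-58, -162) - 8202) + G(61)) = 1/((-25090 + 21652)*(-162 - 8202) + √61*(10 + 61)) = 1/(-3438*(-8364) + √61*71) = 1/(28755432 + 71*√61)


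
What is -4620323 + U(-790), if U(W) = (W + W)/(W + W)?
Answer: -4620322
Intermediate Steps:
U(W) = 1 (U(W) = (2*W)/((2*W)) = (2*W)*(1/(2*W)) = 1)
-4620323 + U(-790) = -4620323 + 1 = -4620322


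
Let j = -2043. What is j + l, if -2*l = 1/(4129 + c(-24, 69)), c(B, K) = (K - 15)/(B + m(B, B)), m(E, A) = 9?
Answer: -84281927/41254 ≈ -2043.0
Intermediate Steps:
c(B, K) = (-15 + K)/(9 + B) (c(B, K) = (K - 15)/(B + 9) = (-15 + K)/(9 + B))
l = -5/41254 (l = -1/(2*(4129 + (-15 + 69)/(9 - 24))) = -1/(2*(4129 + 54/(-15))) = -1/(2*(4129 - 1/15*54)) = -1/(2*(4129 - 18/5)) = -1/(2*20627/5) = -½*5/20627 = -5/41254 ≈ -0.00012120)
j + l = -2043 - 5/41254 = -84281927/41254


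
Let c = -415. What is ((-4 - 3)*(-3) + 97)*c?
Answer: -48970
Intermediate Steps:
((-4 - 3)*(-3) + 97)*c = ((-4 - 3)*(-3) + 97)*(-415) = (-7*(-3) + 97)*(-415) = (21 + 97)*(-415) = 118*(-415) = -48970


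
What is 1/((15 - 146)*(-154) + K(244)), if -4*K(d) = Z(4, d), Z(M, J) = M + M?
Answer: 1/20172 ≈ 4.9574e-5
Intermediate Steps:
Z(M, J) = 2*M
K(d) = -2 (K(d) = -4/2 = -¼*8 = -2)
1/((15 - 146)*(-154) + K(244)) = 1/((15 - 146)*(-154) - 2) = 1/(-131*(-154) - 2) = 1/(20174 - 2) = 1/20172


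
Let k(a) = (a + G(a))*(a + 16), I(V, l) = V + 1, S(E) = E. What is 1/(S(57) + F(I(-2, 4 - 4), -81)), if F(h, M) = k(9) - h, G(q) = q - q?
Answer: 1/283 ≈ 0.0035336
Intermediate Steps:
G(q) = 0
I(V, l) = 1 + V
k(a) = a*(16 + a) (k(a) = (a + 0)*(a + 16) = a*(16 + a))
F(h, M) = 225 - h (F(h, M) = 9*(16 + 9) - h = 9*25 - h = 225 - h)
1/(S(57) + F(I(-2, 4 - 4), -81)) = 1/(57 + (225 - (1 - 2))) = 1/(57 + (225 - 1*(-1))) = 1/(57 + (225 + 1)) = 1/(57 + 226) = 1/283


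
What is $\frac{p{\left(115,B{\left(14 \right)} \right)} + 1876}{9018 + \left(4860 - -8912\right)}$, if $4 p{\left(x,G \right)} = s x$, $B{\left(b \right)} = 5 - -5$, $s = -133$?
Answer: $- \frac{147}{1720} \approx -0.085465$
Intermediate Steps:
$B{\left(b \right)} = 10$ ($B{\left(b \right)} = 5 + 5 = 10$)
$p{\left(x,G \right)} = - \frac{133 x}{4}$ ($p{\left(x,G \right)} = \frac{\left(-133\right) x}{4} = - \frac{133 x}{4}$)
$\frac{p{\left(115,B{\left(14 \right)} \right)} + 1876}{9018 + \left(4860 - -8912\right)} = \frac{\left(- \frac{133}{4}\right) 115 + 1876}{9018 + \left(4860 - -8912\right)} = \frac{- \frac{15295}{4} + 1876}{9018 + \left(4860 + 8912\right)} = - \frac{7791}{4 \left(9018 + 13772\right)} = - \frac{7791}{4 \cdot 22790} = \left(- \frac{7791}{4}\right) \frac{1}{22790} = - \frac{147}{1720}$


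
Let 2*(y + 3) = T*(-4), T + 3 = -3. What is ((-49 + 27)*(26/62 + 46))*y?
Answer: -284922/31 ≈ -9191.0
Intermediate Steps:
T = -6 (T = -3 - 3 = -6)
y = 9 (y = -3 + (-6*(-4))/2 = -3 + (½)*24 = -3 + 12 = 9)
((-49 + 27)*(26/62 + 46))*y = ((-49 + 27)*(26/62 + 46))*9 = -22*(26*(1/62) + 46)*9 = -22*(13/31 + 46)*9 = -22*1439/31*9 = -31658/31*9 = -284922/31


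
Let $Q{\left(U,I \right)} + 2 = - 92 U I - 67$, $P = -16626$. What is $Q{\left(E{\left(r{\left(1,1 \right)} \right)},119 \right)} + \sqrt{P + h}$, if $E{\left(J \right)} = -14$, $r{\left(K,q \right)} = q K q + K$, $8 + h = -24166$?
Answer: $153203 + 20 i \sqrt{102} \approx 1.532 \cdot 10^{5} + 201.99 i$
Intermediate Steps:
$h = -24174$ ($h = -8 - 24166 = -24174$)
$r{\left(K,q \right)} = K + K q^{2}$ ($r{\left(K,q \right)} = K q q + K = K q^{2} + K = K + K q^{2}$)
$Q{\left(U,I \right)} = -69 - 92 I U$ ($Q{\left(U,I \right)} = -2 + \left(- 92 U I - 67\right) = -2 - \left(67 + 92 I U\right) = -69 - 92 I U$)
$Q{\left(E{\left(r{\left(1,1 \right)} \right)},119 \right)} + \sqrt{P + h} = \left(-69 - 10948 \left(-14\right)\right) + \sqrt{-16626 - 24174} = \left(-69 + 153272\right) + \sqrt{-40800} = 153203 + 20 i \sqrt{102}$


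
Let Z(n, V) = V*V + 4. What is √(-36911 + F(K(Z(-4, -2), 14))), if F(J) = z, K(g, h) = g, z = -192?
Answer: I*√37103 ≈ 192.62*I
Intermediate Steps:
Z(n, V) = 4 + V² (Z(n, V) = V² + 4 = 4 + V²)
F(J) = -192
√(-36911 + F(K(Z(-4, -2), 14))) = √(-36911 - 192) = √(-37103) = I*√37103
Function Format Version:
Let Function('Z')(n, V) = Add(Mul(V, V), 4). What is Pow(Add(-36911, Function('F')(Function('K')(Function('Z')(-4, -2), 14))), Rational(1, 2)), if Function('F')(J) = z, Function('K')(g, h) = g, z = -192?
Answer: Mul(I, Pow(37103, Rational(1, 2))) ≈ Mul(192.62, I)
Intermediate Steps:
Function('Z')(n, V) = Add(4, Pow(V, 2)) (Function('Z')(n, V) = Add(Pow(V, 2), 4) = Add(4, Pow(V, 2)))
Function('F')(J) = -192
Pow(Add(-36911, Function('F')(Function('K')(Function('Z')(-4, -2), 14))), Rational(1, 2)) = Pow(Add(-36911, -192), Rational(1, 2)) = Pow(-37103, Rational(1, 2)) = Mul(I, Pow(37103, Rational(1, 2)))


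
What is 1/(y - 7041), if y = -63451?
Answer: -1/70492 ≈ -1.4186e-5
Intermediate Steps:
1/(y - 7041) = 1/(-63451 - 7041) = 1/(-70492) = -1/70492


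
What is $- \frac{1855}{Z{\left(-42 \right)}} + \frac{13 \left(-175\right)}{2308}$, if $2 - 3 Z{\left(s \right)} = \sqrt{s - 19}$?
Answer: $- \frac{5167183}{30004} - \frac{1113 i \sqrt{61}}{13} \approx -172.22 - 668.68 i$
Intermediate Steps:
$Z{\left(s \right)} = \frac{2}{3} - \frac{\sqrt{-19 + s}}{3}$ ($Z{\left(s \right)} = \frac{2}{3} - \frac{\sqrt{s - 19}}{3} = \frac{2}{3} - \frac{\sqrt{-19 + s}}{3}$)
$- \frac{1855}{Z{\left(-42 \right)}} + \frac{13 \left(-175\right)}{2308} = - \frac{1855}{\frac{2}{3} - \frac{\sqrt{-19 - 42}}{3}} + \frac{13 \left(-175\right)}{2308} = - \frac{1855}{\frac{2}{3} - \frac{\sqrt{-61}}{3}} - \frac{2275}{2308} = - \frac{1855}{\frac{2}{3} - \frac{i \sqrt{61}}{3}} - \frac{2275}{2308} = - \frac{2275}{2308} - \frac{1855}{\frac{2}{3} - \frac{i \sqrt{61}}{3}}$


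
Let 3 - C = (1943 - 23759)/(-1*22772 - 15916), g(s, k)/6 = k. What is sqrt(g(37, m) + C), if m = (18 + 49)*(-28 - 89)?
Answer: I*sqrt(30553397043)/806 ≈ 216.87*I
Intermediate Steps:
m = -7839 (m = 67*(-117) = -7839)
g(s, k) = 6*k
C = 3927/1612 (C = 3 - (1943 - 23759)/(-1*22772 - 15916) = 3 - (-21816)/(-22772 - 15916) = 3 - (-21816)/(-38688) = 3 - (-21816)*(-1)/38688 = 3 - 1*909/1612 = 3 - 909/1612 = 3927/1612 ≈ 2.4361)
sqrt(g(37, m) + C) = sqrt(6*(-7839) + 3927/1612) = sqrt(-47034 + 3927/1612) = sqrt(-75814881/1612) = I*sqrt(30553397043)/806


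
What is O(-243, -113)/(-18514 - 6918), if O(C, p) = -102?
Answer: 3/748 ≈ 0.0040107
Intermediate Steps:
O(-243, -113)/(-18514 - 6918) = -102/(-18514 - 6918) = -102/(-25432) = -102*(-1/25432) = 3/748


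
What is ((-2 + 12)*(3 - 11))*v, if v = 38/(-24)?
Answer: 380/3 ≈ 126.67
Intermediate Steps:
v = -19/12 (v = 38*(-1/24) = -19/12 ≈ -1.5833)
((-2 + 12)*(3 - 11))*v = ((-2 + 12)*(3 - 11))*(-19/12) = (10*(-8))*(-19/12) = -80*(-19/12) = 380/3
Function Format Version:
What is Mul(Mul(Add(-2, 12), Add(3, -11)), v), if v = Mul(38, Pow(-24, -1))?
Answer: Rational(380, 3) ≈ 126.67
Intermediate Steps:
v = Rational(-19, 12) (v = Mul(38, Rational(-1, 24)) = Rational(-19, 12) ≈ -1.5833)
Mul(Mul(Add(-2, 12), Add(3, -11)), v) = Mul(Mul(Add(-2, 12), Add(3, -11)), Rational(-19, 12)) = Mul(Mul(10, -8), Rational(-19, 12)) = Mul(-80, Rational(-19, 12)) = Rational(380, 3)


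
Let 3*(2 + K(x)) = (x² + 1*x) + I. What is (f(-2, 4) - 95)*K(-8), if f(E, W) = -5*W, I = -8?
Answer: -1610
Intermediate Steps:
K(x) = -14/3 + x/3 + x²/3 (K(x) = -2 + ((x² + 1*x) - 8)/3 = -2 + ((x² + x) - 8)/3 = -2 + ((x + x²) - 8)/3 = -2 + (-8 + x + x²)/3 = -2 + (-8/3 + x/3 + x²/3) = -14/3 + x/3 + x²/3)
(f(-2, 4) - 95)*K(-8) = (-5*4 - 95)*(-14/3 + (⅓)*(-8) + (⅓)*(-8)²) = (-20 - 95)*(-14/3 - 8/3 + (⅓)*64) = -115*(-14/3 - 8/3 + 64/3) = -115*14 = -1610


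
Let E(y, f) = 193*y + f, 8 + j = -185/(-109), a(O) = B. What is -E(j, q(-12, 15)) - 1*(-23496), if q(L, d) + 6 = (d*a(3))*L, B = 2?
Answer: 2733549/109 ≈ 25078.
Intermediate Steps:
a(O) = 2
j = -687/109 (j = -8 - 185/(-109) = -8 - 185*(-1/109) = -8 + 185/109 = -687/109 ≈ -6.3027)
q(L, d) = -6 + 2*L*d (q(L, d) = -6 + (d*2)*L = -6 + (2*d)*L = -6 + 2*L*d)
E(y, f) = f + 193*y
-E(j, q(-12, 15)) - 1*(-23496) = -((-6 + 2*(-12)*15) + 193*(-687/109)) - 1*(-23496) = -((-6 - 360) - 132591/109) + 23496 = -(-366 - 132591/109) + 23496 = -1*(-172485/109) + 23496 = 172485/109 + 23496 = 2733549/109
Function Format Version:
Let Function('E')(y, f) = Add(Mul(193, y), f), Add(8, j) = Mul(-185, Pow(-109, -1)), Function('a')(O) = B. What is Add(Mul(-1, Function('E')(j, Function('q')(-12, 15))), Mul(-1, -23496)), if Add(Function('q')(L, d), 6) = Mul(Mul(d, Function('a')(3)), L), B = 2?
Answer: Rational(2733549, 109) ≈ 25078.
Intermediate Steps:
Function('a')(O) = 2
j = Rational(-687, 109) (j = Add(-8, Mul(-185, Pow(-109, -1))) = Add(-8, Mul(-185, Rational(-1, 109))) = Add(-8, Rational(185, 109)) = Rational(-687, 109) ≈ -6.3027)
Function('q')(L, d) = Add(-6, Mul(2, L, d)) (Function('q')(L, d) = Add(-6, Mul(Mul(d, 2), L)) = Add(-6, Mul(Mul(2, d), L)) = Add(-6, Mul(2, L, d)))
Function('E')(y, f) = Add(f, Mul(193, y))
Add(Mul(-1, Function('E')(j, Function('q')(-12, 15))), Mul(-1, -23496)) = Add(Mul(-1, Add(Add(-6, Mul(2, -12, 15)), Mul(193, Rational(-687, 109)))), Mul(-1, -23496)) = Add(Mul(-1, Add(Add(-6, -360), Rational(-132591, 109))), 23496) = Add(Mul(-1, Add(-366, Rational(-132591, 109))), 23496) = Add(Mul(-1, Rational(-172485, 109)), 23496) = Add(Rational(172485, 109), 23496) = Rational(2733549, 109)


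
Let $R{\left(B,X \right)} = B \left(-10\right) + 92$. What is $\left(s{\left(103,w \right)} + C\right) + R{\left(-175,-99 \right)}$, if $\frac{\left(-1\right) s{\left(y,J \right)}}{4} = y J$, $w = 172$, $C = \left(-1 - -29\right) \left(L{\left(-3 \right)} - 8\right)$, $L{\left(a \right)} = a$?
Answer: $-69330$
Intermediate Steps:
$C = -308$ ($C = \left(-1 - -29\right) \left(-3 - 8\right) = \left(-1 + 29\right) \left(-11\right) = 28 \left(-11\right) = -308$)
$R{\left(B,X \right)} = 92 - 10 B$ ($R{\left(B,X \right)} = - 10 B + 92 = 92 - 10 B$)
$s{\left(y,J \right)} = - 4 J y$ ($s{\left(y,J \right)} = - 4 y J = - 4 J y$)
$\left(s{\left(103,w \right)} + C\right) + R{\left(-175,-99 \right)} = \left(\left(-4\right) 172 \cdot 103 - 308\right) + \left(92 - -1750\right) = \left(-70864 - 308\right) + \left(92 + 1750\right) = -71172 + 1842 = -69330$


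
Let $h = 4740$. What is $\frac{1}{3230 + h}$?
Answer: $\frac{1}{7970} \approx 0.00012547$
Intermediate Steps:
$\frac{1}{3230 + h} = \frac{1}{3230 + 4740} = \frac{1}{7970}$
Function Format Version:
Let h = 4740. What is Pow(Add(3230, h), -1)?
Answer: Rational(1, 7970) ≈ 0.00012547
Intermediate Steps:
Pow(Add(3230, h), -1) = Pow(Add(3230, 4740), -1) = Pow(7970, -1) = Rational(1, 7970)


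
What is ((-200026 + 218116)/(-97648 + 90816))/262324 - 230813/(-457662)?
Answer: 103413554539301/205055180841504 ≈ 0.50432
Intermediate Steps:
((-200026 + 218116)/(-97648 + 90816))/262324 - 230813/(-457662) = (18090/(-6832))*(1/262324) - 230813*(-1/457662) = (18090*(-1/6832))*(1/262324) + 230813/457662 = -9045/3416*1/262324 + 230813/457662 = -9045/896098784 + 230813/457662 = 103413554539301/205055180841504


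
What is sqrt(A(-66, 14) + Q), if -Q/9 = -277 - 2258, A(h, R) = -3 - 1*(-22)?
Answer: 7*sqrt(466) ≈ 151.11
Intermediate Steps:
A(h, R) = 19 (A(h, R) = -3 + 22 = 19)
Q = 22815 (Q = -9*(-277 - 2258) = -9*(-2535) = 22815)
sqrt(A(-66, 14) + Q) = sqrt(19 + 22815) = sqrt(22834) = 7*sqrt(466)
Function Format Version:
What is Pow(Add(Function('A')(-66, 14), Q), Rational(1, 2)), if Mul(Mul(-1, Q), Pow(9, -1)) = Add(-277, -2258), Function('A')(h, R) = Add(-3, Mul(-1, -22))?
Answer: Mul(7, Pow(466, Rational(1, 2))) ≈ 151.11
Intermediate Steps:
Function('A')(h, R) = 19 (Function('A')(h, R) = Add(-3, 22) = 19)
Q = 22815 (Q = Mul(-9, Add(-277, -2258)) = Mul(-9, -2535) = 22815)
Pow(Add(Function('A')(-66, 14), Q), Rational(1, 2)) = Pow(Add(19, 22815), Rational(1, 2)) = Pow(22834, Rational(1, 2)) = Mul(7, Pow(466, Rational(1, 2)))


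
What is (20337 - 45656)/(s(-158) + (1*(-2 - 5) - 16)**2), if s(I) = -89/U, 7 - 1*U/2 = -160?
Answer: -8456546/176597 ≈ -47.886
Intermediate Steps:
U = 334 (U = 14 - 2*(-160) = 14 + 320 = 334)
s(I) = -89/334
(20337 - 45656)/(s(-158) + (1*(-2 - 5) - 16)**2) = (20337 - 45656)/(-89/334 + (1*(-2 - 5) - 16)**2) = -25319/(-89/334 + (1*(-7) - 16)**2) = -25319/(-89/334 + (-7 - 16)**2) = -25319/(-89/334 + (-23)**2) = -25319/(-89/334 + 529) = -25319/176597/334 = -25319*334/176597 = -8456546/176597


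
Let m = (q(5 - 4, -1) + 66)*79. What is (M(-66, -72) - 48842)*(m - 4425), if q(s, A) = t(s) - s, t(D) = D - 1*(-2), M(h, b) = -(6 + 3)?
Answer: -46261897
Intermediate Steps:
M(h, b) = -9 (M(h, b) = -1*9 = -9)
t(D) = 2 + D (t(D) = D + 2 = 2 + D)
q(s, A) = 2 (q(s, A) = (2 + s) - s = 2)
m = 5372 (m = (2 + 66)*79 = 68*79 = 5372)
(M(-66, -72) - 48842)*(m - 4425) = (-9 - 48842)*(5372 - 4425) = -48851*947 = -46261897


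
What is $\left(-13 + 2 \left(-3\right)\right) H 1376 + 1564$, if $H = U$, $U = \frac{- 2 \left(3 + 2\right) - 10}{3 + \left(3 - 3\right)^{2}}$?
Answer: $\frac{527572}{3} \approx 1.7586 \cdot 10^{5}$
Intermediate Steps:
$U = - \frac{20}{3}$ ($U = \frac{\left(-2\right) 5 - 10}{3 + 0^{2}} = \frac{-10 - 10}{3 + 0} = - \frac{20}{3} \approx -6.6667$)
$H = - \frac{20}{3} \approx -6.6667$
$\left(-13 + 2 \left(-3\right)\right) H 1376 + 1564 = \left(-13 + 2 \left(-3\right)\right) \left(- \frac{20}{3}\right) 1376 + 1564 = \left(-13 - 6\right) \left(- \frac{20}{3}\right) 1376 + 1564 = \left(-19\right) \left(- \frac{20}{3}\right) 1376 + 1564 = \frac{380}{3} \cdot 1376 + 1564 = \frac{522880}{3} + 1564 = \frac{527572}{3}$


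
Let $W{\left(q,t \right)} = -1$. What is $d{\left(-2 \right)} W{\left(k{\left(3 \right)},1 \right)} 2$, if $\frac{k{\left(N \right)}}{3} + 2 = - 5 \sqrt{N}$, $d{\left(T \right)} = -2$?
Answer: $4$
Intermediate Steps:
$k{\left(N \right)} = -6 - 15 \sqrt{N}$ ($k{\left(N \right)} = -6 + 3 \left(- 5 \sqrt{N}\right) = -6 - 15 \sqrt{N}$)
$d{\left(-2 \right)} W{\left(k{\left(3 \right)},1 \right)} 2 = \left(-2\right) \left(-1\right) 2 = 2 \cdot 2 = 4$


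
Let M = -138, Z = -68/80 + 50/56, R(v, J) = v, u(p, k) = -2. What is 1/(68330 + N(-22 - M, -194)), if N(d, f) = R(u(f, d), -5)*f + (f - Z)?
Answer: 70/4796677 ≈ 1.4593e-5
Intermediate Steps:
Z = 3/70 (Z = -68*1/80 + 50*(1/56) = -17/20 + 25/28 = 3/70 ≈ 0.042857)
N(d, f) = -3/70 - f (N(d, f) = -2*f + (f - 1*3/70) = -2*f + (f - 3/70) = -2*f + (-3/70 + f) = -3/70 - f)
1/(68330 + N(-22 - M, -194)) = 1/(68330 + (-3/70 - 1*(-194))) = 1/(68330 + (-3/70 + 194)) = 1/(68330 + 13577/70) = 1/(4796677/70) = 70/4796677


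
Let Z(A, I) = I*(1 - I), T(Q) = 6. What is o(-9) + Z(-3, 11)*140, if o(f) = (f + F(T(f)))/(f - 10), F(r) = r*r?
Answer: -292627/19 ≈ -15401.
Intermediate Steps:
F(r) = r²
o(f) = (36 + f)/(-10 + f) (o(f) = (f + 6²)/(f - 10) = (f + 36)/(-10 + f) = (36 + f)/(-10 + f))
o(-9) + Z(-3, 11)*140 = (36 - 9)/(-10 - 9) + (11*(1 - 1*11))*140 = 27/(-19) + (11*(1 - 11))*140 = -1/19*27 + (11*(-10))*140 = -27/19 - 110*140 = -27/19 - 15400 = -292627/19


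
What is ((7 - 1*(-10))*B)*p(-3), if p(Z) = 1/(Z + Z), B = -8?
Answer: 68/3 ≈ 22.667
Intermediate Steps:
p(Z) = 1/(2*Z)
((7 - 1*(-10))*B)*p(-3) = ((7 - 1*(-10))*(-8))*((1/2)/(-3)) = ((7 + 10)*(-8))*((1/2)*(-1/3)) = (17*(-8))*(-1/6) = -136*(-1/6) = 68/3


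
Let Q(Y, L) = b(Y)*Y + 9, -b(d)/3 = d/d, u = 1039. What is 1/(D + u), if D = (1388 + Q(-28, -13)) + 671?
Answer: 1/3191 ≈ 0.00031338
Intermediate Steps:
b(d) = -3 (b(d) = -3*d/d = -3*1 = -3)
Q(Y, L) = 9 - 3*Y (Q(Y, L) = -3*Y + 9 = 9 - 3*Y)
D = 2152 (D = (1388 + (9 - 3*(-28))) + 671 = (1388 + (9 + 84)) + 671 = (1388 + 93) + 671 = 1481 + 671 = 2152)
1/(D + u) = 1/(2152 + 1039) = 1/3191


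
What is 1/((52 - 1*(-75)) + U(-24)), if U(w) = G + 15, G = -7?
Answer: 1/135 ≈ 0.0074074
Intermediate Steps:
U(w) = 8 (U(w) = -7 + 15 = 8)
1/((52 - 1*(-75)) + U(-24)) = 1/((52 - 1*(-75)) + 8) = 1/((52 + 75) + 8) = 1/(127 + 8) = 1/135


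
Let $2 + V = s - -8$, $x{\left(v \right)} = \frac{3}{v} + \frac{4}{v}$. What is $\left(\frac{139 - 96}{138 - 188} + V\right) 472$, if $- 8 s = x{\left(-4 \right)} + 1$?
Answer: $\frac{247033}{100} \approx 2470.3$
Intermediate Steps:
$x{\left(v \right)} = \frac{7}{v}$
$s = \frac{3}{32}$ ($s = - \frac{\frac{7}{-4} + 1}{8} = - \frac{7 \left(- \frac{1}{4}\right) + 1}{8} = - \frac{- \frac{7}{4} + 1}{8} = \left(- \frac{1}{8}\right) \left(- \frac{3}{4}\right) = \frac{3}{32} \approx 0.09375$)
$V = \frac{195}{32}$ ($V = -2 + \left(\frac{3}{32} - -8\right) = -2 + \left(\frac{3}{32} + 8\right) = -2 + \frac{259}{32} = \frac{195}{32} \approx 6.0938$)
$\left(\frac{139 - 96}{138 - 188} + V\right) 472 = \left(\frac{139 - 96}{138 - 188} + \frac{195}{32}\right) 472 = \left(\frac{43}{-50} + \frac{195}{32}\right) 472 = \left(43 \left(- \frac{1}{50}\right) + \frac{195}{32}\right) 472 = \left(- \frac{43}{50} + \frac{195}{32}\right) 472 = \frac{4187}{800} \cdot 472 = \frac{247033}{100}$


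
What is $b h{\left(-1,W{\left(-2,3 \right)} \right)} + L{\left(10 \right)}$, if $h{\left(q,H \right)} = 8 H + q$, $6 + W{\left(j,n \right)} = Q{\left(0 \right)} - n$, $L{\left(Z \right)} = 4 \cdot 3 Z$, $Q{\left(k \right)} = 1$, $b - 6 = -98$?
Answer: $6100$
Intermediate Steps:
$b = -92$ ($b = 6 - 98 = -92$)
$L{\left(Z \right)} = 12 Z$
$W{\left(j,n \right)} = -5 - n$ ($W{\left(j,n \right)} = -6 - \left(-1 + n\right) = -5 - n$)
$h{\left(q,H \right)} = q + 8 H$
$b h{\left(-1,W{\left(-2,3 \right)} \right)} + L{\left(10 \right)} = - 92 \left(-1 + 8 \left(-5 - 3\right)\right) + 12 \cdot 10 = - 92 \left(-1 + 8 \left(-5 - 3\right)\right) + 120 = - 92 \left(-1 + 8 \left(-8\right)\right) + 120 = - 92 \left(-1 - 64\right) + 120 = \left(-92\right) \left(-65\right) + 120 = 5980 + 120 = 6100$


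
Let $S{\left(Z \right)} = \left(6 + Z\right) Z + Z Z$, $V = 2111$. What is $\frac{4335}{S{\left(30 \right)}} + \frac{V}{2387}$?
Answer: $\frac{88045}{28644} \approx 3.0738$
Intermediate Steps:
$S{\left(Z \right)} = Z^{2} + Z \left(6 + Z\right)$ ($S{\left(Z \right)} = Z \left(6 + Z\right) + Z^{2} = Z^{2} + Z \left(6 + Z\right)$)
$\frac{4335}{S{\left(30 \right)}} + \frac{V}{2387} = \frac{4335}{2 \cdot 30 \left(3 + 30\right)} + \frac{2111}{2387} = \frac{4335}{2 \cdot 30 \cdot 33} + 2111 \cdot \frac{1}{2387} = \frac{4335}{1980} + \frac{2111}{2387} = 4335 \cdot \frac{1}{1980} + \frac{2111}{2387} = \frac{289}{132} + \frac{2111}{2387} = \frac{88045}{28644}$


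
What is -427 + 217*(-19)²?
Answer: 77910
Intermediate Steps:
-427 + 217*(-19)² = -427 + 217*361 = -427 + 78337 = 77910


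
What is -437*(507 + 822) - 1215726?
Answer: -1796499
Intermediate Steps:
-437*(507 + 822) - 1215726 = -437*1329 - 1215726 = -580773 - 1215726 = -1796499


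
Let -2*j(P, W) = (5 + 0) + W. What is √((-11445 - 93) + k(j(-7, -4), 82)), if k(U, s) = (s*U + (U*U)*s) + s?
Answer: I*√45906/2 ≈ 107.13*I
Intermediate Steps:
j(P, W) = -5/2 - W/2 (j(P, W) = -((5 + 0) + W)/2 = -(5 + W)/2 = -5/2 - W/2)
k(U, s) = s + U*s + s*U² (k(U, s) = (U*s + U²*s) + s = (U*s + s*U²) + s = s + U*s + s*U²)
√((-11445 - 93) + k(j(-7, -4), 82)) = √((-11445 - 93) + 82*(1 + (-5/2 - ½*(-4)) + (-5/2 - ½*(-4))²)) = √(-11538 + 82*(1 + (-5/2 + 2) + (-5/2 + 2)²)) = √(-11538 + 82*(1 - ½ + (-½)²)) = √(-11538 + 82*(1 - ½ + ¼)) = √(-11538 + 82*(¾)) = √(-11538 + 123/2) = √(-22953/2) = I*√45906/2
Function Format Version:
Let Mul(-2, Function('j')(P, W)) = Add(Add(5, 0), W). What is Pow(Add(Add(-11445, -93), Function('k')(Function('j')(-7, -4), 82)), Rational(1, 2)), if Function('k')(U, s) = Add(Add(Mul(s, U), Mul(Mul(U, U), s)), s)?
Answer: Mul(Rational(1, 2), I, Pow(45906, Rational(1, 2))) ≈ Mul(107.13, I)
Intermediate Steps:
Function('j')(P, W) = Add(Rational(-5, 2), Mul(Rational(-1, 2), W)) (Function('j')(P, W) = Mul(Rational(-1, 2), Add(Add(5, 0), W)) = Mul(Rational(-1, 2), Add(5, W)) = Add(Rational(-5, 2), Mul(Rational(-1, 2), W)))
Function('k')(U, s) = Add(s, Mul(U, s), Mul(s, Pow(U, 2))) (Function('k')(U, s) = Add(Add(Mul(U, s), Mul(Pow(U, 2), s)), s) = Add(Add(Mul(U, s), Mul(s, Pow(U, 2))), s) = Add(s, Mul(U, s), Mul(s, Pow(U, 2))))
Pow(Add(Add(-11445, -93), Function('k')(Function('j')(-7, -4), 82)), Rational(1, 2)) = Pow(Add(Add(-11445, -93), Mul(82, Add(1, Add(Rational(-5, 2), Mul(Rational(-1, 2), -4)), Pow(Add(Rational(-5, 2), Mul(Rational(-1, 2), -4)), 2)))), Rational(1, 2)) = Pow(Add(-11538, Mul(82, Add(1, Add(Rational(-5, 2), 2), Pow(Add(Rational(-5, 2), 2), 2)))), Rational(1, 2)) = Pow(Add(-11538, Mul(82, Add(1, Rational(-1, 2), Pow(Rational(-1, 2), 2)))), Rational(1, 2)) = Pow(Add(-11538, Mul(82, Add(1, Rational(-1, 2), Rational(1, 4)))), Rational(1, 2)) = Pow(Add(-11538, Mul(82, Rational(3, 4))), Rational(1, 2)) = Pow(Add(-11538, Rational(123, 2)), Rational(1, 2)) = Pow(Rational(-22953, 2), Rational(1, 2)) = Mul(Rational(1, 2), I, Pow(45906, Rational(1, 2)))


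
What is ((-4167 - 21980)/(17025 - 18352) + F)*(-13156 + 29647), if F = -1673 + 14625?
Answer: 283867020441/1327 ≈ 2.1392e+8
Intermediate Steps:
F = 12952
((-4167 - 21980)/(17025 - 18352) + F)*(-13156 + 29647) = ((-4167 - 21980)/(17025 - 18352) + 12952)*(-13156 + 29647) = (-26147/(-1327) + 12952)*16491 = (-26147*(-1/1327) + 12952)*16491 = (26147/1327 + 12952)*16491 = (17213451/1327)*16491 = 283867020441/1327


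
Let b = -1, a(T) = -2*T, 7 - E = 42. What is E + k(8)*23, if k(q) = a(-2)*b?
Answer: -127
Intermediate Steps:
E = -35 (E = 7 - 1*42 = 7 - 42 = -35)
k(q) = -4 (k(q) = -2*(-2)*(-1) = 4*(-1) = -4)
E + k(8)*23 = -35 - 4*23 = -35 - 92 = -127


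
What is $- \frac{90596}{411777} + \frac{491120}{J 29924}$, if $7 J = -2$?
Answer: $- \frac{177630678886}{3080503737} \approx -57.663$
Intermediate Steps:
$J = - \frac{2}{7}$ ($J = \frac{1}{7} \left(-2\right) = - \frac{2}{7} \approx -0.28571$)
$- \frac{90596}{411777} + \frac{491120}{J 29924} = - \frac{90596}{411777} + \frac{491120}{\left(- \frac{2}{7}\right) 29924} = \left(-90596\right) \frac{1}{411777} + \frac{491120}{- \frac{59848}{7}} = - \frac{90596}{411777} + 491120 \left(- \frac{7}{59848}\right) = - \frac{90596}{411777} - \frac{429730}{7481} = - \frac{177630678886}{3080503737}$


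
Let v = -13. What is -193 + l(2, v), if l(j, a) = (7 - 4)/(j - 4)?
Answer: -389/2 ≈ -194.50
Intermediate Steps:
l(j, a) = 3/(-4 + j)
-193 + l(2, v) = -193 + 3/(-4 + 2) = -193 + 3/(-2) = -193 + 3*(-½) = -193 - 3/2 = -389/2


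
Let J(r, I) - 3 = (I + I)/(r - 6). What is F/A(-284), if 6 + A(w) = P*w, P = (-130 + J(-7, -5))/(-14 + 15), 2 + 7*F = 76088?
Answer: 18317/60403 ≈ 0.30325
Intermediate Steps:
F = 76086/7 (F = -2/7 + (⅐)*76088 = -2/7 + 76088/7 = 76086/7 ≈ 10869.)
J(r, I) = 3 + 2*I/(-6 + r) (J(r, I) = 3 + (I + I)/(r - 6) = 3 + (2*I)/(-6 + r) = 3 + 2*I/(-6 + r))
P = -1641/13 (P = (-130 + (-18 + 2*(-5) + 3*(-7))/(-6 - 7))/(-14 + 15) = (-130 + (-18 - 10 - 21)/(-13))/1 = (-130 - 1/13*(-49))*1 = (-130 + 49/13)*1 = -1641/13*1 = -1641/13 ≈ -126.23)
A(w) = -6 - 1641*w/13
F/A(-284) = 76086/(7*(-6 - 1641/13*(-284))) = 76086/(7*(-6 + 466044/13)) = 76086/(7*(465966/13)) = (76086/7)*(13/465966) = 18317/60403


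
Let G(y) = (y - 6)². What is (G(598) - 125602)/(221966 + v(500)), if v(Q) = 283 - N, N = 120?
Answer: 74954/74043 ≈ 1.0123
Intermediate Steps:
v(Q) = 163 (v(Q) = 283 - 1*120 = 283 - 120 = 163)
G(y) = (-6 + y)²
(G(598) - 125602)/(221966 + v(500)) = ((-6 + 598)² - 125602)/(221966 + 163) = (592² - 125602)/222129 = (350464 - 125602)*(1/222129) = 224862*(1/222129) = 74954/74043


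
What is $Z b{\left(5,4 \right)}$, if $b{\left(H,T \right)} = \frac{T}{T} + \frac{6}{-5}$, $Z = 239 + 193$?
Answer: $- \frac{432}{5} \approx -86.4$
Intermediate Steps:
$Z = 432$
$b{\left(H,T \right)} = - \frac{1}{5}$ ($b{\left(H,T \right)} = 1 + 6 \left(- \frac{1}{5}\right) = 1 - \frac{6}{5} = - \frac{1}{5}$)
$Z b{\left(5,4 \right)} = 432 \left(- \frac{1}{5}\right) = - \frac{432}{5}$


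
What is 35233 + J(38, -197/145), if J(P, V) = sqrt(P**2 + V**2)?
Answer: 35233 + sqrt(30398909)/145 ≈ 35271.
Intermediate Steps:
35233 + J(38, -197/145) = 35233 + sqrt(38**2 + (-197/145)**2) = 35233 + sqrt(1444 + (-197*1/145)**2) = 35233 + sqrt(1444 + (-197/145)**2) = 35233 + sqrt(1444 + 38809/21025) = 35233 + sqrt(30398909/21025) = 35233 + sqrt(30398909)/145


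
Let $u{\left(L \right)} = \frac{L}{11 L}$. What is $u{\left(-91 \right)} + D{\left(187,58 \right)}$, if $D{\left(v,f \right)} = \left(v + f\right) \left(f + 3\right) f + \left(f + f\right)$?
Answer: $\frac{9536187}{11} \approx 8.6693 \cdot 10^{5}$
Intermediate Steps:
$D{\left(v,f \right)} = 2 f + f \left(3 + f\right) \left(f + v\right)$ ($D{\left(v,f \right)} = \left(f + v\right) \left(3 + f\right) f + 2 f = \left(3 + f\right) \left(f + v\right) f + 2 f = f \left(3 + f\right) \left(f + v\right) + 2 f = 2 f + f \left(3 + f\right) \left(f + v\right)$)
$u{\left(L \right)} = \frac{1}{11}$ ($u{\left(L \right)} = L \frac{1}{11 L} = \frac{1}{11}$)
$u{\left(-91 \right)} + D{\left(187,58 \right)} = \frac{1}{11} + 58 \left(2 + 58^{2} + 3 \cdot 58 + 3 \cdot 187 + 58 \cdot 187\right) = \frac{1}{11} + 58 \left(2 + 3364 + 174 + 561 + 10846\right) = \frac{1}{11} + 58 \cdot 14947 = \frac{1}{11} + 866926 = \frac{9536187}{11}$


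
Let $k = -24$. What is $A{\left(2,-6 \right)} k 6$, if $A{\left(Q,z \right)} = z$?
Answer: $864$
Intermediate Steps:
$A{\left(2,-6 \right)} k 6 = \left(-6\right) \left(-24\right) 6 = 144 \cdot 6 = 864$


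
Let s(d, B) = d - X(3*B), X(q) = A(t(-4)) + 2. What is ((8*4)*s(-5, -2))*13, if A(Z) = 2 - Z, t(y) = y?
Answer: -5408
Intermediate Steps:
X(q) = 8 (X(q) = (2 - 1*(-4)) + 2 = (2 + 4) + 2 = 6 + 2 = 8)
s(d, B) = -8 + d (s(d, B) = d - 1*8 = d - 8 = -8 + d)
((8*4)*s(-5, -2))*13 = ((8*4)*(-8 - 5))*13 = (32*(-13))*13 = -416*13 = -5408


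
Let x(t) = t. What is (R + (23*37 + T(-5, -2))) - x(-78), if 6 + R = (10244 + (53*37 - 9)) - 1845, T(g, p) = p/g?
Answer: 56372/5 ≈ 11274.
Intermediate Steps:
R = 10345 (R = -6 + ((10244 + (53*37 - 9)) - 1845) = -6 + ((10244 + (1961 - 9)) - 1845) = -6 + ((10244 + 1952) - 1845) = -6 + (12196 - 1845) = -6 + 10351 = 10345)
(R + (23*37 + T(-5, -2))) - x(-78) = (10345 + (23*37 - 2/(-5))) - 1*(-78) = (10345 + (851 - 2*(-1/5))) + 78 = (10345 + (851 + 2/5)) + 78 = (10345 + 4257/5) + 78 = 55982/5 + 78 = 56372/5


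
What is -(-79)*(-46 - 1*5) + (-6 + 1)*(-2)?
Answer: -4019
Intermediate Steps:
-(-79)*(-46 - 1*5) + (-6 + 1)*(-2) = -(-79)*(-46 - 5) - 5*(-2) = -(-79)*(-51) + 10 = -79*51 + 10 = -4029 + 10 = -4019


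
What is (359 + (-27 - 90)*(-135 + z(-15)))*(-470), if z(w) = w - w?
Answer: -7592380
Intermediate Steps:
z(w) = 0
(359 + (-27 - 90)*(-135 + z(-15)))*(-470) = (359 + (-27 - 90)*(-135 + 0))*(-470) = (359 - 117*(-135))*(-470) = (359 + 15795)*(-470) = 16154*(-470) = -7592380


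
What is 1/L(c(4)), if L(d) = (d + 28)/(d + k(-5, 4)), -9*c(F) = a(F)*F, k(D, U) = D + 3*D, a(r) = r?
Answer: -49/59 ≈ -0.83051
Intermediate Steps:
k(D, U) = 4*D
c(F) = -F**2/9 (c(F) = -F*F/9 = -F**2/9)
L(d) = (28 + d)/(-20 + d) (L(d) = (d + 28)/(d + 4*(-5)) = (28 + d)/(d - 20) = (28 + d)/(-20 + d))
1/L(c(4)) = 1/((28 - 1/9*4**2)/(-20 - 1/9*4**2)) = 1/((28 - 1/9*16)/(-20 - 1/9*16)) = 1/((28 - 16/9)/(-20 - 16/9)) = 1/((236/9)/(-196/9)) = 1/(-9/196*236/9) = 1/(-59/49) = -49/59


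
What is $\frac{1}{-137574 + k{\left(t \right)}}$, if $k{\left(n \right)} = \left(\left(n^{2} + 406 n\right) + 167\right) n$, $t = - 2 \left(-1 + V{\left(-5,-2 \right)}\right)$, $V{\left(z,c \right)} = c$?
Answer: $- \frac{1}{121740} \approx -8.2142 \cdot 10^{-6}$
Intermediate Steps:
$t = 6$ ($t = - 2 \left(-1 - 2\right) = \left(-2\right) \left(-3\right) = 6$)
$k{\left(n \right)} = n \left(167 + n^{2} + 406 n\right)$ ($k{\left(n \right)} = \left(167 + n^{2} + 406 n\right) n = n \left(167 + n^{2} + 406 n\right)$)
$\frac{1}{-137574 + k{\left(t \right)}} = \frac{1}{-137574 + 6 \left(167 + 6^{2} + 406 \cdot 6\right)} = \frac{1}{-137574 + 6 \left(167 + 36 + 2436\right)} = \frac{1}{-137574 + 6 \cdot 2639} = \frac{1}{-137574 + 15834} = \frac{1}{-121740} = - \frac{1}{121740}$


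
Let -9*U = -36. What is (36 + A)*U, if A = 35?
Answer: 284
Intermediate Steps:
U = 4 (U = -1/9*(-36) = 4)
(36 + A)*U = (36 + 35)*4 = 71*4 = 284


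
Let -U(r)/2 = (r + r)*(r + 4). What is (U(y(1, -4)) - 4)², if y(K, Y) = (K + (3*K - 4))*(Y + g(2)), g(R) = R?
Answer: 16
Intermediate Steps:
y(K, Y) = (-4 + 4*K)*(2 + Y) (y(K, Y) = (K + (3*K - 4))*(Y + 2) = (K + (-4 + 3*K))*(2 + Y) = (-4 + 4*K)*(2 + Y))
U(r) = -4*r*(4 + r) (U(r) = -2*(r + r)*(r + 4) = -2*2*r*(4 + r) = -4*r*(4 + r))
(U(y(1, -4)) - 4)² = (-4*(-8 - 4*(-4) + 8*1 + 4*1*(-4))*(4 + (-8 - 4*(-4) + 8*1 + 4*1*(-4))) - 4)² = (-4*(-8 + 16 + 8 - 16)*(4 + (-8 + 16 + 8 - 16)) - 4)² = (-4*0*(4 + 0) - 4)² = (-4*0*4 - 4)² = (0 - 4)² = (-4)² = 16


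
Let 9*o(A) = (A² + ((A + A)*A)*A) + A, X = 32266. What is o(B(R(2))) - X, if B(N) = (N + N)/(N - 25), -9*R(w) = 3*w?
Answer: -132574418926/4108797 ≈ -32266.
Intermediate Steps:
R(w) = -w/3
B(N) = 2*N/(-25 + N) (B(N) = (2*N)/(-25 + N) = 2*N/(-25 + N))
o(A) = A/9 + A²/9 + 2*A³/9 (o(A) = ((A² + ((A + A)*A)*A) + A)/9 = ((A² + ((2*A)*A)*A) + A)/9 = ((A² + (2*A²)*A) + A)/9 = ((A² + 2*A³) + A)/9 = (A + A² + 2*A³)/9 = A/9 + A²/9 + 2*A³/9)
o(B(R(2))) - X = (2*(-⅓*2)/(-25 - ⅓*2))*(1 + 2*(-⅓*2)/(-25 - ⅓*2) + 2*(2*(-⅓*2)/(-25 - ⅓*2))²)/9 - 1*32266 = (2*(-⅔)/(-25 - ⅔))*(1 + 2*(-⅔)/(-25 - ⅔) + 2*(2*(-⅔)/(-25 - ⅔))²)/9 - 32266 = (2*(-⅔)/(-77/3))*(1 + 2*(-⅔)/(-77/3) + 2*(2*(-⅔)/(-77/3))²)/9 - 32266 = (2*(-⅔)*(-3/77))*(1 + 2*(-⅔)*(-3/77) + 2*(2*(-⅔)*(-3/77))²)/9 - 32266 = (⅑)*(4/77)*(1 + 4/77 + 2*(4/77)²) - 32266 = (⅑)*(4/77)*(1 + 4/77 + 2*(16/5929)) - 32266 = (⅑)*(4/77)*(1 + 4/77 + 32/5929) - 32266 = (⅑)*(4/77)*(6269/5929) - 32266 = 25076/4108797 - 32266 = -132574418926/4108797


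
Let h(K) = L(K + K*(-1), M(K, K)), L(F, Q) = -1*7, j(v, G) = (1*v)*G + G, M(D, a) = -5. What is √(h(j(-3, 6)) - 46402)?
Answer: I*√46409 ≈ 215.43*I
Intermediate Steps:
j(v, G) = G + G*v (j(v, G) = v*G + G = G*v + G = G + G*v)
L(F, Q) = -7
h(K) = -7
√(h(j(-3, 6)) - 46402) = √(-7 - 46402) = √(-46409) = I*√46409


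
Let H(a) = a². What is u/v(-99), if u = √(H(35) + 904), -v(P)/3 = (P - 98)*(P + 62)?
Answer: -√2129/21867 ≈ -0.0021101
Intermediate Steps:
v(P) = -3*(-98 + P)*(62 + P) (v(P) = -3*(P - 98)*(P + 62) = -3*(-98 + P)*(62 + P))
u = √2129 (u = √(35² + 904) = √(1225 + 904) = √2129 ≈ 46.141)
u/v(-99) = √2129/(18228 - 3*(-99)² + 108*(-99)) = √2129/(18228 - 3*9801 - 10692) = √2129/(18228 - 29403 - 10692) = √2129/(-21867) = √2129*(-1/21867) = -√2129/21867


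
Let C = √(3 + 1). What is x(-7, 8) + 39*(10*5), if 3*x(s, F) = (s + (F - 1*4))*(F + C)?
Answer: 1940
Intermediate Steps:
C = 2 (C = √4 = 2)
x(s, F) = (2 + F)*(-4 + F + s)/3 (x(s, F) = ((s + (F - 1*4))*(F + 2))/3 = ((s + (F - 4))*(2 + F))/3 = ((s + (-4 + F))*(2 + F))/3 = ((-4 + F + s)*(2 + F))/3 = ((2 + F)*(-4 + F + s))/3 = (2 + F)*(-4 + F + s)/3)
x(-7, 8) + 39*(10*5) = (-8/3 - ⅔*8 + (⅓)*8² + (⅔)*(-7) + (⅓)*8*(-7)) + 39*(10*5) = (-8/3 - 16/3 + (⅓)*64 - 14/3 - 56/3) + 39*50 = (-8/3 - 16/3 + 64/3 - 14/3 - 56/3) + 1950 = -10 + 1950 = 1940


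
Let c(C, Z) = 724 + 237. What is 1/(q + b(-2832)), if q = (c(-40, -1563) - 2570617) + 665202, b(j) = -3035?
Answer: -1/1907489 ≈ -5.2425e-7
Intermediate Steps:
c(C, Z) = 961
q = -1904454 (q = (961 - 2570617) + 665202 = -2569656 + 665202 = -1904454)
1/(q + b(-2832)) = 1/(-1904454 - 3035) = 1/(-1907489) = -1/1907489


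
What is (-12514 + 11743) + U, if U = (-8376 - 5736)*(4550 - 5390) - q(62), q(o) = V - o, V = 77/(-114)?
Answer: 1351284371/114 ≈ 1.1853e+7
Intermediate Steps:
V = -77/114 (V = 77*(-1/114) = -77/114 ≈ -0.67544)
q(o) = -77/114 - o
U = 1351372265/114 (U = (-8376 - 5736)*(4550 - 5390) - (-77/114 - 1*62) = -14112*(-840) - (-77/114 - 62) = 11854080 - 1*(-7145/114) = 11854080 + 7145/114 = 1351372265/114 ≈ 1.1854e+7)
(-12514 + 11743) + U = (-12514 + 11743) + 1351372265/114 = -771 + 1351372265/114 = 1351284371/114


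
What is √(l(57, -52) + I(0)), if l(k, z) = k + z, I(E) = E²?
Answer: √5 ≈ 2.2361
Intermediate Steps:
√(l(57, -52) + I(0)) = √((57 - 52) + 0²) = √(5 + 0) = √5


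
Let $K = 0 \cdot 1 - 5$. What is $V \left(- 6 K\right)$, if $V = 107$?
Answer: $3210$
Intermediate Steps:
$K = -5$ ($K = 0 - 5 = -5$)
$V \left(- 6 K\right) = 107 \left(\left(-6\right) \left(-5\right)\right) = 107 \cdot 30 = 3210$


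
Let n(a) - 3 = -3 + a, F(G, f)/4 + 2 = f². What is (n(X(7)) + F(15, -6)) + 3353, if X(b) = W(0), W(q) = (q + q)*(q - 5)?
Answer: 3489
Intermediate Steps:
W(q) = 2*q*(-5 + q) (W(q) = (2*q)*(-5 + q) = 2*q*(-5 + q))
X(b) = 0 (X(b) = 2*0*(-5 + 0) = 2*0*(-5) = 0)
F(G, f) = -8 + 4*f²
n(a) = a (n(a) = 3 + (-3 + a) = a)
(n(X(7)) + F(15, -6)) + 3353 = (0 + (-8 + 4*(-6)²)) + 3353 = (0 + (-8 + 4*36)) + 3353 = (0 + (-8 + 144)) + 3353 = (0 + 136) + 3353 = 136 + 3353 = 3489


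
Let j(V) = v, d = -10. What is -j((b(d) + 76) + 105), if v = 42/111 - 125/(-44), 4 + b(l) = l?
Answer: -5241/1628 ≈ -3.2193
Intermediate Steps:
b(l) = -4 + l
v = 5241/1628 (v = 42*(1/111) - 125*(-1/44) = 14/37 + 125/44 = 5241/1628 ≈ 3.2193)
j(V) = 5241/1628
-j((b(d) + 76) + 105) = -1*5241/1628 = -5241/1628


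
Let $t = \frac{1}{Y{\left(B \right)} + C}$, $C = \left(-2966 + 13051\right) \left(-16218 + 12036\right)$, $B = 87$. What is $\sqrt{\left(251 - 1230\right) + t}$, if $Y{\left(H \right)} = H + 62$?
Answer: $\frac{2 i \sqrt{435350947441175615}}{42175321} \approx 31.289 i$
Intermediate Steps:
$Y{\left(H \right)} = 62 + H$
$C = -42175470$ ($C = 10085 \left(-4182\right) = -42175470$)
$t = - \frac{1}{42175321}$ ($t = \frac{1}{\left(62 + 87\right) - 42175470} = \frac{1}{149 - 42175470} = \frac{1}{-42175321} = - \frac{1}{42175321} \approx -2.3711 \cdot 10^{-8}$)
$\sqrt{\left(251 - 1230\right) + t} = \sqrt{\left(251 - 1230\right) - \frac{1}{42175321}} = \sqrt{-979 - \frac{1}{42175321}} = \sqrt{- \frac{41289639260}{42175321}} = \frac{2 i \sqrt{435350947441175615}}{42175321}$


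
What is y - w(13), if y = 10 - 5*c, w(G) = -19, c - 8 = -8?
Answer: 29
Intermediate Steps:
c = 0 (c = 8 - 8 = 0)
y = 10 (y = 10 - 5*0 = 10 + 0 = 10)
y - w(13) = 10 - 1*(-19) = 10 + 19 = 29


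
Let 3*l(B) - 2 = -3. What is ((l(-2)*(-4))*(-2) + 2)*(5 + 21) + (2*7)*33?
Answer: 1334/3 ≈ 444.67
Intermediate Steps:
l(B) = -1/3 (l(B) = 2/3 + (1/3)*(-3) = 2/3 - 1 = -1/3)
((l(-2)*(-4))*(-2) + 2)*(5 + 21) + (2*7)*33 = (-1/3*(-4)*(-2) + 2)*(5 + 21) + (2*7)*33 = ((4/3)*(-2) + 2)*26 + 14*33 = (-8/3 + 2)*26 + 462 = -2/3*26 + 462 = -52/3 + 462 = 1334/3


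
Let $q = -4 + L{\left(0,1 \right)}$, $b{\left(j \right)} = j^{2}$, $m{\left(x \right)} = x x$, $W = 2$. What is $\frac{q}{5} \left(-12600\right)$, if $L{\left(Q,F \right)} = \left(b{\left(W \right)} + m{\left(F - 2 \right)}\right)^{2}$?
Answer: $-52920$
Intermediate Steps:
$m{\left(x \right)} = x^{2}$
$L{\left(Q,F \right)} = \left(4 + \left(-2 + F\right)^{2}\right)^{2}$ ($L{\left(Q,F \right)} = \left(2^{2} + \left(F - 2\right)^{2}\right)^{2} = \left(4 + \left(F - 2\right)^{2}\right)^{2} = \left(4 + \left(-2 + F\right)^{2}\right)^{2}$)
$q = 21$ ($q = -4 + \left(4 + \left(-2 + 1\right)^{2}\right)^{2} = -4 + \left(4 + \left(-1\right)^{2}\right)^{2} = -4 + \left(4 + 1\right)^{2} = -4 + 5^{2} = -4 + 25 = 21$)
$\frac{q}{5} \left(-12600\right) = \frac{21}{5} \left(-12600\right) = -52920$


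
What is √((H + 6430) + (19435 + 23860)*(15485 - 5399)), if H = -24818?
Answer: √436654982 ≈ 20896.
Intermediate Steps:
√((H + 6430) + (19435 + 23860)*(15485 - 5399)) = √((-24818 + 6430) + (19435 + 23860)*(15485 - 5399)) = √(-18388 + 43295*10086) = √(-18388 + 436673370) = √436654982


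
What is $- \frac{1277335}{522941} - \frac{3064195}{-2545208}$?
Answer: $- \frac{1648690063185}{1330993616728} \approx -1.2387$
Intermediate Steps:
$- \frac{1277335}{522941} - \frac{3064195}{-2545208} = \left(-1277335\right) \frac{1}{522941} - - \frac{3064195}{2545208} = - \frac{1277335}{522941} + \frac{3064195}{2545208} = - \frac{1648690063185}{1330993616728}$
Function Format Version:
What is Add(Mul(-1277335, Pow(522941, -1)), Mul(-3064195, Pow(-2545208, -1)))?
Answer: Rational(-1648690063185, 1330993616728) ≈ -1.2387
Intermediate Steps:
Add(Mul(-1277335, Pow(522941, -1)), Mul(-3064195, Pow(-2545208, -1))) = Add(Mul(-1277335, Rational(1, 522941)), Mul(-3064195, Rational(-1, 2545208))) = Add(Rational(-1277335, 522941), Rational(3064195, 2545208)) = Rational(-1648690063185, 1330993616728)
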